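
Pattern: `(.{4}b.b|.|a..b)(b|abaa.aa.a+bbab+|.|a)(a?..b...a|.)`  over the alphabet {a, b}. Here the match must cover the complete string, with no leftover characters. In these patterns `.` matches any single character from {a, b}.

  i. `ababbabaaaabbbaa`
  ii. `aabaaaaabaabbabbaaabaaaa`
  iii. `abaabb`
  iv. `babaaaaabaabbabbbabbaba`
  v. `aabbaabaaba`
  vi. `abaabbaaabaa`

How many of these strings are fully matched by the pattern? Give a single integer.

i → match
ii → match
iii → no match
iv → match
v → no match
vi → no match
Total matched: 3

3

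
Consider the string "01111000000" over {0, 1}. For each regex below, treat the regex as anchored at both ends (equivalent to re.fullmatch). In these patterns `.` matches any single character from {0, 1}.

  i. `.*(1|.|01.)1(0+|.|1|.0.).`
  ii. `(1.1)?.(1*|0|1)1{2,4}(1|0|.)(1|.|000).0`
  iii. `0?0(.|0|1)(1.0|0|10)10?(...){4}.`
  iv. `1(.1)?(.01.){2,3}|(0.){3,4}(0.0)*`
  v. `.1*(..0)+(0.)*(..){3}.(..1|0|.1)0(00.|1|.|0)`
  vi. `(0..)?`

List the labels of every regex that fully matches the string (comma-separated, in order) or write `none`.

i → match
ii → match
iii → no match
iv → no match
v → no match
vi → no match

i, ii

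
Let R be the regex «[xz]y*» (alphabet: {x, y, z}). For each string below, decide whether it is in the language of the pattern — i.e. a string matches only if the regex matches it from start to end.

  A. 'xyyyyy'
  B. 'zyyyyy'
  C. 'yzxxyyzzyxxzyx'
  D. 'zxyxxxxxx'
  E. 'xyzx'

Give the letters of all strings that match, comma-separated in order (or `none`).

A → match
B → match
C → no match
D → no match
E → no match

A, B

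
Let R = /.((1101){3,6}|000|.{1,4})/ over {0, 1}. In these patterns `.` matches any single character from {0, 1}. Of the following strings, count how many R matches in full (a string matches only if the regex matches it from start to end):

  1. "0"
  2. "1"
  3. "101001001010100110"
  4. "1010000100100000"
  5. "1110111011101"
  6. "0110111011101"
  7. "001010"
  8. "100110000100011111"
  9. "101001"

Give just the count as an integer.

2

1 → no match
2 → no match
3 → no match
4 → no match
5 → match
6 → match
7 → no match
8 → no match
9 → no match
Total matched: 2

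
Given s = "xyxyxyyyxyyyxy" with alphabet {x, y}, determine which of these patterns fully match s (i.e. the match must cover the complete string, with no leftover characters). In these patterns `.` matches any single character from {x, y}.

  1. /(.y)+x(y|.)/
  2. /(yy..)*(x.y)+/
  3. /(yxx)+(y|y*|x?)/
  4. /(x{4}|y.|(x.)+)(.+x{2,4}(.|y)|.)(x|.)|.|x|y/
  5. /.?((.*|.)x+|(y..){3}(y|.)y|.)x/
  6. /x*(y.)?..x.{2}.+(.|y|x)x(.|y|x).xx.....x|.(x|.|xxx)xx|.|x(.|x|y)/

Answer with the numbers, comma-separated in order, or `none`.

1

1 → match
2 → no match
3 → no match — must start with "yxx"
4 → no match
5 → no match — must end with "x"
6 → no match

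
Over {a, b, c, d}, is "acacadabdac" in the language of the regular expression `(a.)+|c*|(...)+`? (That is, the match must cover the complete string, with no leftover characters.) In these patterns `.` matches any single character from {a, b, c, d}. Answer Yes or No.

No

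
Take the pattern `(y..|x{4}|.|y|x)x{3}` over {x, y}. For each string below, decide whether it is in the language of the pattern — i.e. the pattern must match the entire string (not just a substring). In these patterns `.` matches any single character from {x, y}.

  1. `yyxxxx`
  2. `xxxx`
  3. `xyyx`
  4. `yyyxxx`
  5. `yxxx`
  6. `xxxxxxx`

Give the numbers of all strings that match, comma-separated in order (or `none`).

1, 2, 4, 5, 6

1 → match
2 → match
3 → no match
4 → match
5 → match
6 → match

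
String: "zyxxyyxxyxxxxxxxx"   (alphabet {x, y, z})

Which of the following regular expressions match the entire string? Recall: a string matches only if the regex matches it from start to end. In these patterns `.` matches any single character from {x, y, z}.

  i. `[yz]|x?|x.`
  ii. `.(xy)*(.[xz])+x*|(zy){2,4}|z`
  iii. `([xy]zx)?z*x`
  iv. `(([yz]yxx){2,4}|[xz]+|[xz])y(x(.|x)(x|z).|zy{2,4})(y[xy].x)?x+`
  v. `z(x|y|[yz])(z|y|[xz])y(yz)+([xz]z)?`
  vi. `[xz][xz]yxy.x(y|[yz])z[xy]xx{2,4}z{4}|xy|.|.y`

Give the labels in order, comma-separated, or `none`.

iv

i → no match
ii → no match
iii → no match
iv → match
v → no match
vi → no match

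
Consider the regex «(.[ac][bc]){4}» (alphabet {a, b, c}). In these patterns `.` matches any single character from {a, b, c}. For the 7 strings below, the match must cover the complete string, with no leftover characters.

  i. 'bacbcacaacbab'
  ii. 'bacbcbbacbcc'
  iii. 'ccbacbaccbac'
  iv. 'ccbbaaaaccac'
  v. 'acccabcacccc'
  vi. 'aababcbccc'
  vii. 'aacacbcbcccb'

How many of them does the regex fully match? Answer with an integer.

i → no match
ii → match
iii → match
iv → no match
v → match
vi → no match
vii → no match
Total matched: 3

3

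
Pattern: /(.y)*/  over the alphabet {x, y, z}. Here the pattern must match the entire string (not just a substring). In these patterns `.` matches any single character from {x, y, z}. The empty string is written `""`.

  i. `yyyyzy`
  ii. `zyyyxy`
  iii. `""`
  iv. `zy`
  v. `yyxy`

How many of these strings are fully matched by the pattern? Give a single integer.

5

i. `yyyyzy` → match
ii. `zyyyxy` → match
iii. `""` → match
iv. `zy` → match
v. `yyxy` → match
Total matched: 5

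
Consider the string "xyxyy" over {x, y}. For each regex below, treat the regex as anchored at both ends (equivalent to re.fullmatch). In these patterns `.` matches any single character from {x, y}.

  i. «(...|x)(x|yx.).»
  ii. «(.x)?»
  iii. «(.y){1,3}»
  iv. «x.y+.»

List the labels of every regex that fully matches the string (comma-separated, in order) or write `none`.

i

i → match
ii → no match
iii → no match
iv → no match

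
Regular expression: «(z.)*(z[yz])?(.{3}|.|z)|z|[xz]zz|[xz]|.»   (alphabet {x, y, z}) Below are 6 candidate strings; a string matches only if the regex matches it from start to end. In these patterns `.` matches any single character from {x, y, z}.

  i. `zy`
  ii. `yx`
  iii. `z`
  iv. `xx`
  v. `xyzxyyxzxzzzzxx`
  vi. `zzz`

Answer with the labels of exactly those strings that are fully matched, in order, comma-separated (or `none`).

i → no match
ii → no match
iii → match
iv → no match
v → no match
vi → match

iii, vi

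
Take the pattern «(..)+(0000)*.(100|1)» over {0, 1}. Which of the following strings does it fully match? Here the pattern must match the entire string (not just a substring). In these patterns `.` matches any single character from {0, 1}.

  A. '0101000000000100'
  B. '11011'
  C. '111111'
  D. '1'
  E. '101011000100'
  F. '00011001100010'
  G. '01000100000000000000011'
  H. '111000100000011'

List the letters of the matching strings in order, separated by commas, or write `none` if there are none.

A → match
B. '11011' → no match
C. '111111' → match
D. '1' → no match
E. '101011000100' → match
F → no match
G → no match
H → no match

A, C, E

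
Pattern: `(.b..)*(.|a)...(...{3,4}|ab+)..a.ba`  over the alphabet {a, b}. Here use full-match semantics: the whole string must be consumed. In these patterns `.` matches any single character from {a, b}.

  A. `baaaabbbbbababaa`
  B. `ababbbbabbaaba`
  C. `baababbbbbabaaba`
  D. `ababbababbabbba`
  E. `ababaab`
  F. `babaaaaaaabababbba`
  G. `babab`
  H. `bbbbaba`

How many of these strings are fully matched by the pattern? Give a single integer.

1

A → no match — must end with `ba`
B → no match
C → match
D → no match
E. `ababaab` → no match — must end with `ba`
F → no match
G. `babab` → no match — must end with `ba`
H. `bbbbaba` → no match
Total matched: 1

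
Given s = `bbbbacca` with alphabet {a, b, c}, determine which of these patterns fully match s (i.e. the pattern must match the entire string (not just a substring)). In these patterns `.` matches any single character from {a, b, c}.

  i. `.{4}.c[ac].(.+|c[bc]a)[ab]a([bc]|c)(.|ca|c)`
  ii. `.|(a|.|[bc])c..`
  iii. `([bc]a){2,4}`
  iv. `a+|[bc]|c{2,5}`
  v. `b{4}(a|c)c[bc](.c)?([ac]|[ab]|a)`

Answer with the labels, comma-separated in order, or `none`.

i → no match
ii → no match
iii → no match
iv → no match
v → match

v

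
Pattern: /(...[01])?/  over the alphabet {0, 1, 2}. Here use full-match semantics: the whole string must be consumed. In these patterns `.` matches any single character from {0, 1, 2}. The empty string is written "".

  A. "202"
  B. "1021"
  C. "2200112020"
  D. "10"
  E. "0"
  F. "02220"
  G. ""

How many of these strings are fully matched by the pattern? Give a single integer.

A → no match
B → match
C → no match
D → no match
E → no match
F → no match
G → match
Total matched: 2

2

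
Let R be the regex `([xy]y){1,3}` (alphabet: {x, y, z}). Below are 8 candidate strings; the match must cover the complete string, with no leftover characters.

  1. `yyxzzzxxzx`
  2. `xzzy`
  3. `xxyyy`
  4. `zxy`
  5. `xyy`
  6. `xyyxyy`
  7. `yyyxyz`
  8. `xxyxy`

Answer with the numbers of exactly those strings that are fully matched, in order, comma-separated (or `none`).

1 → no match — must end with `y`
2 → no match
3 → no match
4 → no match
5 → no match
6 → no match
7 → no match — must end with `y`
8 → no match

none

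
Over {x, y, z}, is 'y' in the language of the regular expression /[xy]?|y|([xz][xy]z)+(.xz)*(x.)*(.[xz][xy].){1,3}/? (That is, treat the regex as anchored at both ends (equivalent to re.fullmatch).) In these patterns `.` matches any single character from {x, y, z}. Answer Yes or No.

Yes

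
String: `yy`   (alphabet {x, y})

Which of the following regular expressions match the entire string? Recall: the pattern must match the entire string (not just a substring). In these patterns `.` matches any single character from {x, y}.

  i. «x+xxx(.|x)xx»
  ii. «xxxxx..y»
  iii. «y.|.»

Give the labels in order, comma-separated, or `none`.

iii

i → no match — must start with `x`
ii → no match — must start with `xxxxx`
iii → match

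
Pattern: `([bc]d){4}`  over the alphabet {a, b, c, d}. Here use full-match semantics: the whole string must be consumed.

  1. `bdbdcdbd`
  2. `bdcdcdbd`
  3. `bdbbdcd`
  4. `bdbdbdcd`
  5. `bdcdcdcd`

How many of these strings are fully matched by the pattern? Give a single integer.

1 → match
2 → match
3 → no match
4 → match
5 → match
Total matched: 4

4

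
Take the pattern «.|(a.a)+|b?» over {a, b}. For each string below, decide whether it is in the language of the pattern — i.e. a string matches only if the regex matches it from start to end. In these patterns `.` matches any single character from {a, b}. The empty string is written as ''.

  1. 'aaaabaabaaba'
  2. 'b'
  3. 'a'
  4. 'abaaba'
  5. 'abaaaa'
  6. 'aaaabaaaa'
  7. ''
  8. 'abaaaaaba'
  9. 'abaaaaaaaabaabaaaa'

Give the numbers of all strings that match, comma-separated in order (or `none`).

1, 2, 3, 4, 5, 6, 7, 8, 9

1 → match
2 → match
3 → match
4 → match
5 → match
6 → match
7 → match
8 → match
9 → match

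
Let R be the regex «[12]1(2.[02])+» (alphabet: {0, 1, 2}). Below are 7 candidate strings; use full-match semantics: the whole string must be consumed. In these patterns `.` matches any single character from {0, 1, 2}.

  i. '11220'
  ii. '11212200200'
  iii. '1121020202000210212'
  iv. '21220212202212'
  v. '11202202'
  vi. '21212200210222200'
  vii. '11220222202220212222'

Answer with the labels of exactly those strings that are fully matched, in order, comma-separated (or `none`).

i → match
ii → match
iii → no match
iv → match
v → match
vi → match
vii → match

i, ii, iv, v, vi, vii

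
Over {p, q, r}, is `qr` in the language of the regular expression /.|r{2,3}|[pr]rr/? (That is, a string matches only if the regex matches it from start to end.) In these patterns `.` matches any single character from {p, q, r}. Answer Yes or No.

No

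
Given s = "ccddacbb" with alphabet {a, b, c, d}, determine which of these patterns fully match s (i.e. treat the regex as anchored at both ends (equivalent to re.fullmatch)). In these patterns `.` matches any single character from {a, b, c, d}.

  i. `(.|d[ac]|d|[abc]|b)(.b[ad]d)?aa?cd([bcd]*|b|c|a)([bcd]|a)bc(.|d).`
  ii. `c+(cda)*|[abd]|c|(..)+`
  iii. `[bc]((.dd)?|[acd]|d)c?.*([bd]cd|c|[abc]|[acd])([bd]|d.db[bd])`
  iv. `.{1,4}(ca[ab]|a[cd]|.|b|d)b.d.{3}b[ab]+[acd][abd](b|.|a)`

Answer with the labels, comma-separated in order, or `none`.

i → no match
ii → match
iii → match
iv → no match

ii, iii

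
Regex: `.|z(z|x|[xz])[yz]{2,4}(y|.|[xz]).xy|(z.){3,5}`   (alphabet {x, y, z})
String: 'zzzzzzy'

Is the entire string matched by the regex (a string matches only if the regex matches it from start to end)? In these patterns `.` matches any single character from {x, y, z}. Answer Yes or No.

No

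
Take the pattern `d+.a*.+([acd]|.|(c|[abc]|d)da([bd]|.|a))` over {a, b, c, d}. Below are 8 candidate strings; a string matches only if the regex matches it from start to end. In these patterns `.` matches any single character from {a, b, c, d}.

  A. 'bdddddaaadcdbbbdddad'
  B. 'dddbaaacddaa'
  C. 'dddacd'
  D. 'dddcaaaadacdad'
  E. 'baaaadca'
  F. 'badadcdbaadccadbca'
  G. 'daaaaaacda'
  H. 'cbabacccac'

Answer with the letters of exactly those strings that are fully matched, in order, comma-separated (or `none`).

B, C, D, G

A → no match — must start with 'd'
B → match
C → match
D → match
E → no match — must start with 'd'
F → no match — must start with 'd'
G → match
H → no match — must start with 'd'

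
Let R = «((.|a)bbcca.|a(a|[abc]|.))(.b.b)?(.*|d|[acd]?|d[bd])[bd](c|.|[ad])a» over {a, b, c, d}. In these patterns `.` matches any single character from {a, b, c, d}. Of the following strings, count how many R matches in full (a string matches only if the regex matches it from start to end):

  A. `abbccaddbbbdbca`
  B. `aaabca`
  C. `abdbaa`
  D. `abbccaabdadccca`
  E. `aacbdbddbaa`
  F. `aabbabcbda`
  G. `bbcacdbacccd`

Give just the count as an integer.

5

A → match
B → match
C → match
D → no match
E → match
F → match
G → no match — must end with `a`
Total matched: 5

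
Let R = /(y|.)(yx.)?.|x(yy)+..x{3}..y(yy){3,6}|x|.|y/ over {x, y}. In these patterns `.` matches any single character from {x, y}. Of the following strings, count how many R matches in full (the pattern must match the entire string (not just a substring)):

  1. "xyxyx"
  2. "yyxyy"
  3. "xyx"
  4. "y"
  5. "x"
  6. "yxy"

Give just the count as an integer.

4

1 → match
2 → match
3 → no match
4 → match
5 → match
6 → no match
Total matched: 4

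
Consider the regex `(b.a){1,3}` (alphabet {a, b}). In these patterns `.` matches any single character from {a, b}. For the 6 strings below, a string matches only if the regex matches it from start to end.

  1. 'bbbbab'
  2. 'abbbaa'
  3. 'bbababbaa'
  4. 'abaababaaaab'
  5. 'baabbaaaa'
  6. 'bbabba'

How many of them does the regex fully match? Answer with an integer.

1

1. 'bbbbab' → no match — must end with 'a'
2. 'abbbaa' → no match — must start with 'b'
3. 'bbababbaa' → no match
4. 'abaababaaaab' → no match — must start with 'b'
5. 'baabbaaaa' → no match
6. 'bbabba' → match
Total matched: 1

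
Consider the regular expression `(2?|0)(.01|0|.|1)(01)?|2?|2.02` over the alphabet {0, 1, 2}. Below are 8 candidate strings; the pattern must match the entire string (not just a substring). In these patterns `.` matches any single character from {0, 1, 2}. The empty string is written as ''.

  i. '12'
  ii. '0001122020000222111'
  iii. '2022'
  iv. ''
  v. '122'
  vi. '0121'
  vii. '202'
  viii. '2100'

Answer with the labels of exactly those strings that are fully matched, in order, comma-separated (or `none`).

i → no match
ii → no match
iii → no match
iv → match
v → no match
vi → no match
vii → no match
viii → no match

iv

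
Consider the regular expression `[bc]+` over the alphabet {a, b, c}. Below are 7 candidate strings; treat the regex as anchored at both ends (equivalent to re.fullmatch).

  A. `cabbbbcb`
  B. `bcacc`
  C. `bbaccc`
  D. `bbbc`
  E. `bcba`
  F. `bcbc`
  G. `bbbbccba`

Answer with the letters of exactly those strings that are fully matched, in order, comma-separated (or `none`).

D, F

A → no match
B → no match
C → no match
D → match
E → no match
F → match
G → no match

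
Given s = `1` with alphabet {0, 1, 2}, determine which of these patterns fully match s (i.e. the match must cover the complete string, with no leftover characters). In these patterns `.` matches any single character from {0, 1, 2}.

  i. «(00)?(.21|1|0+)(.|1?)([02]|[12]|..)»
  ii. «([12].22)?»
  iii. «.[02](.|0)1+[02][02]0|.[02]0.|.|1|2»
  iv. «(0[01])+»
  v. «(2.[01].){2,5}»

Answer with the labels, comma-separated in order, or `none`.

iii

i → no match
ii → no match
iii → match
iv → no match — must start with `0`
v → no match — must start with `2`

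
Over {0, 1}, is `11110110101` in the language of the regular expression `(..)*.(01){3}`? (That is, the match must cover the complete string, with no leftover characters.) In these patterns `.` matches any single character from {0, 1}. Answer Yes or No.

No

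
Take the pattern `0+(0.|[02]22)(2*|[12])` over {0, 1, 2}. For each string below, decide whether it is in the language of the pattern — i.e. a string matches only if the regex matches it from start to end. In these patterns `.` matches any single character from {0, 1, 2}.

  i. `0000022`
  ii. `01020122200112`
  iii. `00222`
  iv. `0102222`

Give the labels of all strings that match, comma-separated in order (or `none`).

i, iii

i → match
ii → no match
iii → match
iv → no match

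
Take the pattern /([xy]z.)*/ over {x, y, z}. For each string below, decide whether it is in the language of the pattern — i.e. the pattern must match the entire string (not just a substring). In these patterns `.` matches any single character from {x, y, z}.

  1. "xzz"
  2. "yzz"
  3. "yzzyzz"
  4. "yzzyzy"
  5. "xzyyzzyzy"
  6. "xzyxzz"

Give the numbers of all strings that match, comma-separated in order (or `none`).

1 → match
2 → match
3 → match
4 → match
5 → match
6 → match

1, 2, 3, 4, 5, 6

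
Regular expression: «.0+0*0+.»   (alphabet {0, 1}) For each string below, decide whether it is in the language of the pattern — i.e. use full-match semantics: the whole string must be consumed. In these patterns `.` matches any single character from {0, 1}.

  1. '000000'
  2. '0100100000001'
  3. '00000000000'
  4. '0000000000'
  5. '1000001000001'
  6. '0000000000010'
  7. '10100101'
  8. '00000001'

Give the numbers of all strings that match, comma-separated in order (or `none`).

1 → match
2 → no match
3 → match
4 → match
5 → no match
6 → no match
7 → no match
8 → match

1, 3, 4, 8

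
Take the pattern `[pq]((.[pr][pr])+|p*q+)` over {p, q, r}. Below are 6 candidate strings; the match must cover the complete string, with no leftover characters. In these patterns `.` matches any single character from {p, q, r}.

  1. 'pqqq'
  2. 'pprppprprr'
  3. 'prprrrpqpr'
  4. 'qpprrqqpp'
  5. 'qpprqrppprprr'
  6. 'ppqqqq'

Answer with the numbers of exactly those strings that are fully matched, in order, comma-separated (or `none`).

1 → match
2 → match
3 → match
4 → no match
5 → match
6 → match

1, 2, 3, 5, 6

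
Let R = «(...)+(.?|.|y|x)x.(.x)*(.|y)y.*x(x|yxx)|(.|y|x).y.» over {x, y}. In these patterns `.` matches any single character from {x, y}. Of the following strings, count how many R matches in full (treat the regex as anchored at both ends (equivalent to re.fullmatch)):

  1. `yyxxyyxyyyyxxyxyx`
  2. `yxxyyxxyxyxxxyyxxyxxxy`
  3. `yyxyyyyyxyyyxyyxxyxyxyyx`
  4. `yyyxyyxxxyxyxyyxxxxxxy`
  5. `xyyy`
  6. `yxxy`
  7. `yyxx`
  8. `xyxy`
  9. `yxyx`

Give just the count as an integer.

2

1 → no match
2 → no match
3 → no match
4 → no match
5 → match
6 → no match
7 → no match
8 → no match
9 → match
Total matched: 2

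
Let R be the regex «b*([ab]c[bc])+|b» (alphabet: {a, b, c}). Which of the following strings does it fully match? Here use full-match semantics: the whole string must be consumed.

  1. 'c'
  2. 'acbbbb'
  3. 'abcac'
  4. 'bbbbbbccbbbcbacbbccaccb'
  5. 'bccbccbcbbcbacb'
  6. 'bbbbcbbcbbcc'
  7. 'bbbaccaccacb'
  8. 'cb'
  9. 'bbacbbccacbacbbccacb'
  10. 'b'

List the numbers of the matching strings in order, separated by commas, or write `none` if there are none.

5, 6, 7, 9, 10

1 → no match
2 → no match
3 → no match
4 → no match
5 → match
6 → match
7 → match
8 → no match
9 → match
10 → match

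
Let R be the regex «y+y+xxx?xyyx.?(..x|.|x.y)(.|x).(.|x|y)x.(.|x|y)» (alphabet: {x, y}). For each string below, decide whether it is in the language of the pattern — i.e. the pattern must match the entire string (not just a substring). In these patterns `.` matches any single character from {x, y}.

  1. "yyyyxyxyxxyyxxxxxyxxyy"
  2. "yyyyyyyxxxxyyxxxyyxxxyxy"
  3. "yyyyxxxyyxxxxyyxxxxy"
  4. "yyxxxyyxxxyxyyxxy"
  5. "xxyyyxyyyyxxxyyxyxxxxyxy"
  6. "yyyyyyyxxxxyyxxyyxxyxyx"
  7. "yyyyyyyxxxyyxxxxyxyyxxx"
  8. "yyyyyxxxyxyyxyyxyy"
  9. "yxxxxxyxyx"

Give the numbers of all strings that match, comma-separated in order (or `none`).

1 → no match
2 → no match
3 → match
4 → match
5 → no match — must start with "y"
6 → match
7 → match
8 → no match
9 → no match

3, 4, 6, 7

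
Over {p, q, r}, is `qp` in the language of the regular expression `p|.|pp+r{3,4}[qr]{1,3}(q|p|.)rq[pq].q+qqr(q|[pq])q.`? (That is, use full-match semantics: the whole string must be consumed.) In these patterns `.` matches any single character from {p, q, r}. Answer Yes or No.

No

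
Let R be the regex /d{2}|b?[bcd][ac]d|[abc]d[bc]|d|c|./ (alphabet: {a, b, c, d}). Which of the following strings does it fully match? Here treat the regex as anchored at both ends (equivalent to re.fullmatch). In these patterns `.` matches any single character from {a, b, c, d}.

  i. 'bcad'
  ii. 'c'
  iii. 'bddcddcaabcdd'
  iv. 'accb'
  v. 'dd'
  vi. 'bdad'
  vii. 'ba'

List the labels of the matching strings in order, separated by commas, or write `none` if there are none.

i, ii, v, vi

i → match
ii → match
iii → no match
iv → no match
v → match
vi → match
vii → no match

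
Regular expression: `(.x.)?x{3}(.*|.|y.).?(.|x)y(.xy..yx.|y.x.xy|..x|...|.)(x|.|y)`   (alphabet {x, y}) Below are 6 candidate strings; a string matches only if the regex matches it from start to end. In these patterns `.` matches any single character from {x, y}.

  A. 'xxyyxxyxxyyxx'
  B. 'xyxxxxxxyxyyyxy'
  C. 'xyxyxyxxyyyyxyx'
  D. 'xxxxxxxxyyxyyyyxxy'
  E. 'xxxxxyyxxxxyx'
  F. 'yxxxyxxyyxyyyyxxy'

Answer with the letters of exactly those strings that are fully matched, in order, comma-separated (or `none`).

D, E

A → no match
B → no match
C → no match
D → match
E → match
F → no match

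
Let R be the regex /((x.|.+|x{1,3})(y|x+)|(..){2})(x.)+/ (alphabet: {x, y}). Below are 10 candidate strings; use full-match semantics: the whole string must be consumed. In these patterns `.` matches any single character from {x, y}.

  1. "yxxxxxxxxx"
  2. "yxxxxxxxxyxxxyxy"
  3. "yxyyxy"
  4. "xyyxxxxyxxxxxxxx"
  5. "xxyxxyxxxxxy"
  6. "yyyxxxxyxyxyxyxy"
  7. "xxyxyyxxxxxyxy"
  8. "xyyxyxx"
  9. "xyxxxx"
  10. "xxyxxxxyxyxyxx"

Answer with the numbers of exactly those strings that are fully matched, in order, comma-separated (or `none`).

1. "yxxxxxxxxx" → match
2 → match
3. "yxyyxy" → match
4 → match
5. "xxyxxyxxxxxy" → match
6 → match
7 → match
8. "xyyxyxx" → match
9. "xyxxxx" → match
10 → match

1, 2, 3, 4, 5, 6, 7, 8, 9, 10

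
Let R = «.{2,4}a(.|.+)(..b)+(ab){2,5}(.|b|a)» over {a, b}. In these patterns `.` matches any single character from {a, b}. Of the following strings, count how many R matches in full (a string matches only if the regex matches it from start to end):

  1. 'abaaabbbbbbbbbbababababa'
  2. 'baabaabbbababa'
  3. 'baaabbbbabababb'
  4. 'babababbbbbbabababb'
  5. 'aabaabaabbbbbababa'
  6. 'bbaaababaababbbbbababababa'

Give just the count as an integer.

6

1 → match
2 → match
3 → match
4 → match
5 → match
6 → match
Total matched: 6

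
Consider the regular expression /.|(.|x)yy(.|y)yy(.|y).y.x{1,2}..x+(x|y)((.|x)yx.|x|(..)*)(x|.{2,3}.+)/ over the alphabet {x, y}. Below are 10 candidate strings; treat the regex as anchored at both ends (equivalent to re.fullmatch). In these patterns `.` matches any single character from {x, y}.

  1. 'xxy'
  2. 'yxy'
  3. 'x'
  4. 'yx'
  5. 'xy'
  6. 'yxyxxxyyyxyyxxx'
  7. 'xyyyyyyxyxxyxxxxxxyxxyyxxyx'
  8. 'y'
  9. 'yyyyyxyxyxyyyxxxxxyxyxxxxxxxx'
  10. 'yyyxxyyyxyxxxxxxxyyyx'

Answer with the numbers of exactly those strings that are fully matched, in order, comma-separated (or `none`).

1 → no match
2 → no match
3 → match
4 → no match
5 → no match
6 → no match
7 → match
8 → match
9 → no match
10 → no match

3, 7, 8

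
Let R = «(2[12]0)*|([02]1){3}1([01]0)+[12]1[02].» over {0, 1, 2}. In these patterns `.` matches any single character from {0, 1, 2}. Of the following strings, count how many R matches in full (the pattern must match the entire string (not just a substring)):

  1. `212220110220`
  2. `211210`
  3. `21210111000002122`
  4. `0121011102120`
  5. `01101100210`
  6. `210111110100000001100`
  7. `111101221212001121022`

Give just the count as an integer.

2

1 → no match
2 → no match
3 → match
4 → match
5 → no match
6 → no match
7 → no match
Total matched: 2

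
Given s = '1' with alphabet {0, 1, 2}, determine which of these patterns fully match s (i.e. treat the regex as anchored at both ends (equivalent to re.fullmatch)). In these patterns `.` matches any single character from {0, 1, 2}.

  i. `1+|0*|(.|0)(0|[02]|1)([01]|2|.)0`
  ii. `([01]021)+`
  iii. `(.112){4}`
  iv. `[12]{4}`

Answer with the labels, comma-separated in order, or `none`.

i

i → match
ii → no match — must end with '021'
iii → no match — must end with '112'
iv → no match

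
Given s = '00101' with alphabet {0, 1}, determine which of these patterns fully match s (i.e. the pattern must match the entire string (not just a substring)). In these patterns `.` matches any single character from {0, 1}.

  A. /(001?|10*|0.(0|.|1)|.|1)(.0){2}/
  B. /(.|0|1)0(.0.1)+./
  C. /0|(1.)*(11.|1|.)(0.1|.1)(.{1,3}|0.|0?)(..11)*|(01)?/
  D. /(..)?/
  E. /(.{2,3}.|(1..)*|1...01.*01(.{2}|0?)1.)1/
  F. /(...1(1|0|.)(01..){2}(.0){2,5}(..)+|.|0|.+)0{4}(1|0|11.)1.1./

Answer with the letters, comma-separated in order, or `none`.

C, E

A → no match — must end with '0'
B → no match
C → match
D → no match
E → match
F → no match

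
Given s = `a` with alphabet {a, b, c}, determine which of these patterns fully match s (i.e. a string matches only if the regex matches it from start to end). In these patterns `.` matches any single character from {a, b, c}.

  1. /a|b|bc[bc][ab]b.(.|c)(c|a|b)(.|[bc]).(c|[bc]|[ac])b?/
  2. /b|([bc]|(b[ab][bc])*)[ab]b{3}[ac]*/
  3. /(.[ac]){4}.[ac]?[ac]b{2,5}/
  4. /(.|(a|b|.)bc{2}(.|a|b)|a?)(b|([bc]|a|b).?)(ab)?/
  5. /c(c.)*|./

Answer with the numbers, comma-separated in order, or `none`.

1, 4, 5

1 → match
2 → no match
3 → no match — must end with `b`
4 → match
5 → match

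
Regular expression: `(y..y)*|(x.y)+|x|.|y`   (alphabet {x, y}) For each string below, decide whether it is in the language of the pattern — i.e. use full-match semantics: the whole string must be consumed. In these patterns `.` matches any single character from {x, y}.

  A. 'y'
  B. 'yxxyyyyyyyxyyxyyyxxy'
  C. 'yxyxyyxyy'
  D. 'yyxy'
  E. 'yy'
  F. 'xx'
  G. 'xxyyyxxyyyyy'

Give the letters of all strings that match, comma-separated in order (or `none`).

A. 'y' → match
B → match
C. 'yxyxyyxyy' → no match
D. 'yyxy' → match
E. 'yy' → no match
F. 'xx' → no match
G. 'xxyyyxxyyyyy' → no match

A, B, D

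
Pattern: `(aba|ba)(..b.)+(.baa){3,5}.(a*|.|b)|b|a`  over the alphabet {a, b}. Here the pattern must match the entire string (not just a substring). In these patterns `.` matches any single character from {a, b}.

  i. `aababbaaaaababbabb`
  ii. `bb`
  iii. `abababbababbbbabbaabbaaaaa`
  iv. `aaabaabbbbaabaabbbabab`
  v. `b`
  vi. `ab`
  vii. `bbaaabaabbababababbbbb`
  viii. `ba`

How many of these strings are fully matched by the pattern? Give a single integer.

i → no match
ii. `bb` → no match
iii → no match
iv → no match
v. `b` → match
vi. `ab` → no match
vii → no match
viii. `ba` → no match
Total matched: 1

1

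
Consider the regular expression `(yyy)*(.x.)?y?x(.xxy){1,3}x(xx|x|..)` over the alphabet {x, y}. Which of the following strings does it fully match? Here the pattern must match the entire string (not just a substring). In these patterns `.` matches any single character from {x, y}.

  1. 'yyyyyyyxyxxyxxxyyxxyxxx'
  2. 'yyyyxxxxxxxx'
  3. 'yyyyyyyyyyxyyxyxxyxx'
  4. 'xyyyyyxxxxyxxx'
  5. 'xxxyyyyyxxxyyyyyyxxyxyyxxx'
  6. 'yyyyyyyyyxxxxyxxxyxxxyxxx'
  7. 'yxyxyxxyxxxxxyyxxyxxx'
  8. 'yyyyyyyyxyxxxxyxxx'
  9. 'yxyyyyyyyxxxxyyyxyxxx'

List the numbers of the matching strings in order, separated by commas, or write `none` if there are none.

1, 3, 6

1 → match
2 → no match
3 → match
4 → no match
5 → no match
6 → match
7 → no match
8 → no match
9 → no match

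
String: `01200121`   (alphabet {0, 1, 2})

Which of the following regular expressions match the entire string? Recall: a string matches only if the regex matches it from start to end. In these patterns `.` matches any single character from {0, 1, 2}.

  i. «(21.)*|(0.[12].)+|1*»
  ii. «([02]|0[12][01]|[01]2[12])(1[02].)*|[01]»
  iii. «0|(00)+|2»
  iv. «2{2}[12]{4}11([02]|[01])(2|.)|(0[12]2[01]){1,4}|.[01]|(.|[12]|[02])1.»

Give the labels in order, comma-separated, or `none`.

i, iv

i → match
ii → no match
iii → no match
iv → match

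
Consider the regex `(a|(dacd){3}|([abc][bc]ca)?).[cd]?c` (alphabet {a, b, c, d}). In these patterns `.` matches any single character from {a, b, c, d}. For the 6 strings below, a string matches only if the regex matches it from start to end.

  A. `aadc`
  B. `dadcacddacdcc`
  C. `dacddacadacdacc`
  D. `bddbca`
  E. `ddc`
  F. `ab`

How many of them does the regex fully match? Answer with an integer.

A. `aadc` → match
B → no match
C → no match
D. `bddbca` → no match — must end with `c`
E. `ddc` → match
F. `ab` → no match — must end with `c`
Total matched: 2

2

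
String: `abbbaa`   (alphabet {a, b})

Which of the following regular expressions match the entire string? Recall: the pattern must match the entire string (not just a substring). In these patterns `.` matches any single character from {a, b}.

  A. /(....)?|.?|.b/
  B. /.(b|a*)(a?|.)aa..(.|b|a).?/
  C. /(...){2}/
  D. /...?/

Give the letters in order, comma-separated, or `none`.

C

A → no match
B → no match
C → match
D → no match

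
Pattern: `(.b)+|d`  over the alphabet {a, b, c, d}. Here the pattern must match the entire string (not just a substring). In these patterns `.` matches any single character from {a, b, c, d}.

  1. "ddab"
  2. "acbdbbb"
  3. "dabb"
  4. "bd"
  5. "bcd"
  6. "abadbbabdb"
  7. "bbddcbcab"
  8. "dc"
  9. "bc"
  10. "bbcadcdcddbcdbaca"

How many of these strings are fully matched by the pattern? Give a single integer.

1 → no match
2 → no match
3 → no match
4 → no match
5 → no match
6 → no match
7 → no match
8 → no match
9 → no match
10 → no match
Total matched: 0

0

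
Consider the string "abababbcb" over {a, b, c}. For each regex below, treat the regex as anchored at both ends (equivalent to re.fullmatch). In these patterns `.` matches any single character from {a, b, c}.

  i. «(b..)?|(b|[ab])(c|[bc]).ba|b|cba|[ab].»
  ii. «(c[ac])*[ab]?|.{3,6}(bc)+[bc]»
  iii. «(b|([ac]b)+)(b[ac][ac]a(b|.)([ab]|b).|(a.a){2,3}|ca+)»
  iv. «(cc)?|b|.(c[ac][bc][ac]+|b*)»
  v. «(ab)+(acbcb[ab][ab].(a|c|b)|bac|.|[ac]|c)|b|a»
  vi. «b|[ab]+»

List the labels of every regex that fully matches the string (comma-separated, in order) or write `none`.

i → no match
ii → match
iii → no match
iv → no match
v → no match
vi → no match

ii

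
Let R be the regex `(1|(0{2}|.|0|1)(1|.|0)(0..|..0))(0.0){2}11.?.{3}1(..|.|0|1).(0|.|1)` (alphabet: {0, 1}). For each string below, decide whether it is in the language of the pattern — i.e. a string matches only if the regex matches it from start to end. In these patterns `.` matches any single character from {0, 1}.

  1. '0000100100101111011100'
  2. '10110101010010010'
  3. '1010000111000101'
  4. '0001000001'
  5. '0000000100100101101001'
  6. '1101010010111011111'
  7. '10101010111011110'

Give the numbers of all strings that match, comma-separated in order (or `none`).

1 → match
2 → no match
3 → no match
4 → no match
5 → no match
6 → no match
7 → no match

1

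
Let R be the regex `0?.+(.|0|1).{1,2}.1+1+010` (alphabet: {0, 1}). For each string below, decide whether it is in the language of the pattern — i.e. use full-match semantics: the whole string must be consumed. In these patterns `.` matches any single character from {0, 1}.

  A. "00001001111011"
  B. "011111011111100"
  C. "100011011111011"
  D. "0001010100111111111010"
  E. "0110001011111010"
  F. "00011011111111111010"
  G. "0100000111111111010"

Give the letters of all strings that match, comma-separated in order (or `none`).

D, E, F, G

A → no match — must end with "1010"
B → no match — must end with "1010"
C → no match — must end with "1010"
D → match
E → match
F → match
G → match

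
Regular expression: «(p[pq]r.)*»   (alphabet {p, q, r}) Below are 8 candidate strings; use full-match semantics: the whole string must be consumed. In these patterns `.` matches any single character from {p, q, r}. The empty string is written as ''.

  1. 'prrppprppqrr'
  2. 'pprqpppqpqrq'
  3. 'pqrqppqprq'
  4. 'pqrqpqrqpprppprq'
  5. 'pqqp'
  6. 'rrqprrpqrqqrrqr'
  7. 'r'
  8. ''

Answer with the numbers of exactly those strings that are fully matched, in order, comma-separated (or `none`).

4, 8

1 → no match
2 → no match
3 → no match
4 → match
5 → no match
6 → no match
7 → no match
8 → match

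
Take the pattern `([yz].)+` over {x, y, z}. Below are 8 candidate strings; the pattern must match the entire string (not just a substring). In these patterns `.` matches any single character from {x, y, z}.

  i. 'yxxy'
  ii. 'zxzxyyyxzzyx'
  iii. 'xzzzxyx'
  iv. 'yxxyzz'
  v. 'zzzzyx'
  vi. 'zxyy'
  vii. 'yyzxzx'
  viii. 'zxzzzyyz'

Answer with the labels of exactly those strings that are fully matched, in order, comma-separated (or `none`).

i. 'yxxy' → no match
ii. 'zxzxyyyxzzyx' → match
iii. 'xzzzxyx' → no match
iv. 'yxxyzz' → no match
v. 'zzzzyx' → match
vi. 'zxyy' → match
vii. 'yyzxzx' → match
viii. 'zxzzzyyz' → match

ii, v, vi, vii, viii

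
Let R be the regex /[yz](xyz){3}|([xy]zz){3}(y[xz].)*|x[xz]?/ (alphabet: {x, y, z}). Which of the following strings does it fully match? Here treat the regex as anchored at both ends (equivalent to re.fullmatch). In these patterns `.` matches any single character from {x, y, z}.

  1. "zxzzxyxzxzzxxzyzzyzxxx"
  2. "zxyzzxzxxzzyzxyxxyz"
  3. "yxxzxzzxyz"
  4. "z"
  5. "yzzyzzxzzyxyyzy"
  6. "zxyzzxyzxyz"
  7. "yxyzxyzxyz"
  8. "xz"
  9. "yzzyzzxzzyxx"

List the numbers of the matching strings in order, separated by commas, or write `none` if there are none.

1 → no match
2 → no match
3 → no match
4 → no match
5 → match
6 → no match
7 → match
8 → match
9 → match

5, 7, 8, 9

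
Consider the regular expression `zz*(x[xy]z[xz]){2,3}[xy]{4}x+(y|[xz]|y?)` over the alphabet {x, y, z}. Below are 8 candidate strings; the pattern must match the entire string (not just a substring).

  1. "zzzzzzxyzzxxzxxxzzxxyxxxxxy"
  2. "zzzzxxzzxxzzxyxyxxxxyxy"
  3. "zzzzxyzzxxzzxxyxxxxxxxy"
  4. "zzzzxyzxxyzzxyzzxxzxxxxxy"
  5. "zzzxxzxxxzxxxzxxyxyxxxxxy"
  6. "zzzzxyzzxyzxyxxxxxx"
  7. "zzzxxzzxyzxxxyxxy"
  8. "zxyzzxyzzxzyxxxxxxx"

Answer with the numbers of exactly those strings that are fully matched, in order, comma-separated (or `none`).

1 → match
2 → no match
3 → match
4 → no match
5 → match
6 → match
7 → match
8 → no match

1, 3, 5, 6, 7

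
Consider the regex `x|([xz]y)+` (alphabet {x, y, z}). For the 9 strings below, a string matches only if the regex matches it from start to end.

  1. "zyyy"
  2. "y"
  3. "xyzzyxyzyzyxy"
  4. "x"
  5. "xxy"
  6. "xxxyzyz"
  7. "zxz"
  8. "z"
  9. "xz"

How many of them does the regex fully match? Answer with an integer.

1

1 → no match
2 → no match
3 → no match
4 → match
5 → no match
6 → no match
7 → no match
8 → no match
9 → no match
Total matched: 1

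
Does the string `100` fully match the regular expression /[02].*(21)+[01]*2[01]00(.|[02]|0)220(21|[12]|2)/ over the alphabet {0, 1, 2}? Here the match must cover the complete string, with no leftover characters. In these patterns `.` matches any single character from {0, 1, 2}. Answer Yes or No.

No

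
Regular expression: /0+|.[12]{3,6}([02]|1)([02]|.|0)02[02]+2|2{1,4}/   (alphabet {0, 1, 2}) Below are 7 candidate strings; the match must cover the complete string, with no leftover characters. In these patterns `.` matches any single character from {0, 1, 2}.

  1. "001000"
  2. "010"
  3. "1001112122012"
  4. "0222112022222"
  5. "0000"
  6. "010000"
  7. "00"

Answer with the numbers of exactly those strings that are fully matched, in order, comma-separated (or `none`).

1 → no match
2 → no match
3 → no match
4 → match
5 → match
6 → no match
7 → match

4, 5, 7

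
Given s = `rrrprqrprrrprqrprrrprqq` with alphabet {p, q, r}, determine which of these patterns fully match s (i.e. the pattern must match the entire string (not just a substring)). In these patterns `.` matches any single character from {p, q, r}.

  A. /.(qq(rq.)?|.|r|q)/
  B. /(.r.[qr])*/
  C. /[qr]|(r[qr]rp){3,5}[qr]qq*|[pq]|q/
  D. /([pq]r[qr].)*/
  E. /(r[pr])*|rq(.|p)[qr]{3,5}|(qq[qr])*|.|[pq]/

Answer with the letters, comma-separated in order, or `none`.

A → no match
B → no match
C → match
D → no match
E → no match

C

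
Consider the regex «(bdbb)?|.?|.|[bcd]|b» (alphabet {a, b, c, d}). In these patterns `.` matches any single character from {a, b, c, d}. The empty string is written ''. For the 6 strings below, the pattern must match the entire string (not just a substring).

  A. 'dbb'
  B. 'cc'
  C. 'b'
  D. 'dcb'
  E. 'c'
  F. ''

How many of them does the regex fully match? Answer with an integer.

A → no match
B → no match
C → match
D → no match
E → match
F → match
Total matched: 3

3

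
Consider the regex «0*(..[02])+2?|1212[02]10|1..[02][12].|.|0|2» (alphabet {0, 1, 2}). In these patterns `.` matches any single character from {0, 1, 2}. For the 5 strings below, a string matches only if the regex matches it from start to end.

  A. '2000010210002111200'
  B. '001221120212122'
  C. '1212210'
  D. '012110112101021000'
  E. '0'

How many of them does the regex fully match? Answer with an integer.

A → no match
B → no match
C → match
D → no match
E → match
Total matched: 2

2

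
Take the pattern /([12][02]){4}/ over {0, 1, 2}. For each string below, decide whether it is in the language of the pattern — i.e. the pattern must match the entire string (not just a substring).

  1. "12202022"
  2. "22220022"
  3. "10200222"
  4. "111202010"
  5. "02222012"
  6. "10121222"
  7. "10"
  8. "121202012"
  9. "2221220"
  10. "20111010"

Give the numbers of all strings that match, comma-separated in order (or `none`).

1, 6

1. "12202022" → match
2. "22220022" → no match
3. "10200222" → no match
4. "111202010" → no match
5. "02222012" → no match
6. "10121222" → match
7. "10" → no match
8. "121202012" → no match
9. "2221220" → no match
10. "20111010" → no match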